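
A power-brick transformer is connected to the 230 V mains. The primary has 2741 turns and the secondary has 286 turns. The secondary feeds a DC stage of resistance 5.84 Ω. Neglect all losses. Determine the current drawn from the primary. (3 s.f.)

V_s = V_p × N_s/N_p = 230 × 286/2741 = 23.999 V.
I_s = V_s/R = 23.999/5.84 = 4.1093 A.
For an ideal transformer I_p N_p = I_s N_s, so I_p = 4.1093 × 286/2741 = 0.429 A.

I_p ≈ 0.429 A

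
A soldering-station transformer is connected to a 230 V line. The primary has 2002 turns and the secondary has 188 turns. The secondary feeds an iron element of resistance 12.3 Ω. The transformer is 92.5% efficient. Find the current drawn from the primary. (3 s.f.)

I_p ≈ 0.178 A

V_s = 230 × 188/2002 = 21.598 V.
I_s = V_s/R = 21.598/12.3 = 1.7560 A.
P_out = V_s I_s = 21.598 × 1.7560 = 37.926 W.
P_in = P_out/η = 37.926/0.925 = 41.001 W.
I_p = P_in/V_p = 41.001/230 = 0.178 A.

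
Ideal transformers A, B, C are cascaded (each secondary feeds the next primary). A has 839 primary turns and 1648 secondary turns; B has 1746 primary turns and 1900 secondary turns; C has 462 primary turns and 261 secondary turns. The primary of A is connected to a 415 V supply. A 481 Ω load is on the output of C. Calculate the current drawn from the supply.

I_supply ≈ 1.26 A

After A: V = 415.00 × 1648/839 = 815.16 V.
After B: V = 815.16 × 1900/1746 = 887.06 V.
After C: V = 887.06 × 261/462 = 501.13 V.
I_load = 501.13/481 = 1.0419 A, so P_out = 501.13 × 1.0419 = 522.10 W.
All ideal ⇒ P_in = P_out, so I_supply = 522.10/415 = 1.26 A.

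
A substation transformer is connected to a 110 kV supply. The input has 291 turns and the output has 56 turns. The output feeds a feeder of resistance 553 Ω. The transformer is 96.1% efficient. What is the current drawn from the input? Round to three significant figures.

V_out = 110000 × 56/291 = 21168 V.
I_out = V_out/R = 21168/553 = 38.279 A.
P_out = V_out I_out = 21168 × 38.279 = 810310 W.
P_in = P_out/η = 810310/0.961 = 843190 W.
I_in = P_in/V_in = 843190/110000 = 7.67 A.

I_in ≈ 7.67 A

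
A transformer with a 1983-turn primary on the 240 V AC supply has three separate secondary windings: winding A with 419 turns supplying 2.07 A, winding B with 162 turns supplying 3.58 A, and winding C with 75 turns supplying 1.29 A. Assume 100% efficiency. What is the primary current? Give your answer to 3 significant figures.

I_p ≈ 0.779 A

V_A = 240 × 419/1983 = 50.711 V; V_B = 240 × 162/1983 = 19.607 V; V_C = 240 × 75/1983 = 9.0772 V.
P_out = V_A I_A + V_B I_B + V_C I_C = 50.711×2.07 + 19.607×3.58 + 9.0772×1.29 = 104.97 + 70.192 + 11.710 = 186.87 W.
Ideal ⇒ P_in = P_out, so I_p = P_out/V_p = 186.87/240 = 0.779 A.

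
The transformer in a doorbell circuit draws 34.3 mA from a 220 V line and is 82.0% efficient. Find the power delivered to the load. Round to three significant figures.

P_out ≈ 6.19 W

P_in = V_p I_p = 220 × 0.0343 = 7.5460 W.
P_out = η P_in = 0.820 × 7.5460 = 6.19 W.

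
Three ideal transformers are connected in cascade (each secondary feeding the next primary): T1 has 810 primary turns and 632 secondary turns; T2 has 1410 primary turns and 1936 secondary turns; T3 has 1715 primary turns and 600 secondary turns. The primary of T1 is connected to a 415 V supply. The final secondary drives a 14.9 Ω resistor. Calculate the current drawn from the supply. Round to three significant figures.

I_supply ≈ 3.91 A

Secondary of T1: V = 415.00 × 632/810 = 323.80 V.
Secondary of T2: V = 323.80 × 1936/1410 = 444.60 V.
Secondary of T3: V = 444.60 × 600/1715 = 155.54 V.
I_load = 155.54/14.9 = 10.439 A, so P_out = 155.54 × 10.439 = 1623.8 W.
All ideal ⇒ P_in = P_out, so I_supply = 1623.8/415 = 3.91 A.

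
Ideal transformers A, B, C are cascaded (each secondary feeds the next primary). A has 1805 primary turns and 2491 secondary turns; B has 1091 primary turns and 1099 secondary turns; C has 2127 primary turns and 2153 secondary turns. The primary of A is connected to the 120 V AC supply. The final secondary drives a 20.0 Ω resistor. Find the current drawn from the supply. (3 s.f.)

I_supply ≈ 11.9 A

Secondary of A: V = 120.00 × 2491/1805 = 165.61 V.
Secondary of B: V = 165.61 × 1099/1091 = 166.82 V.
Secondary of C: V = 166.82 × 2153/2127 = 168.86 V.
I_load = 168.86/20.0 = 8.4430 A, so P_out = 168.86 × 8.4430 = 1425.7 W.
All ideal ⇒ P_in = P_out, so I_supply = 1425.7/120 = 11.9 A.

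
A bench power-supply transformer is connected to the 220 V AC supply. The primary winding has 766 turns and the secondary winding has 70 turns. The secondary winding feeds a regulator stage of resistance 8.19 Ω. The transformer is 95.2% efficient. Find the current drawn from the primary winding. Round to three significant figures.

V_s = 220 × 70/766 = 20.104 V.
I_s = V_s/R = 20.104/8.19 = 2.4548 A.
P_out = V_s I_s = 20.104 × 2.4548 = 49.351 W.
P_in = P_out/η = 49.351/0.952 = 51.840 W.
I_p = P_in/V_p = 51.840/220 = 0.236 A.

I_p ≈ 0.236 A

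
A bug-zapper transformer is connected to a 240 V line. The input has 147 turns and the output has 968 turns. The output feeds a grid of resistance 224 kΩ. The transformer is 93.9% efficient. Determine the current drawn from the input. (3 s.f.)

I_in ≈ 0.0495 A

V_out = 240 × 968/147 = 1580.4 V.
I_out = V_out/R = 1580.4/224000 = 0.0070554 A.
P_out = V_out I_out = 1580.4 × 0.0070554 = 11.150 W.
P_in = P_out/η = 11.150/0.939 = 11.875 W.
I_in = P_in/V_in = 11.875/240 = 0.0495 A.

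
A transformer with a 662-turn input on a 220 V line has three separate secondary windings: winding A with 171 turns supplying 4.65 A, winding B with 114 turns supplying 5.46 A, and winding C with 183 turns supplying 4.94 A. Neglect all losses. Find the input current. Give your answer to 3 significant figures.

I_in ≈ 3.51 A

V_A = 220 × 171/662 = 56.828 V; V_B = 220 × 114/662 = 37.885 V; V_C = 220 × 183/662 = 60.816 V.
P_out = V_A I_A + V_B I_B + V_C I_C = 56.828×4.65 + 37.885×5.46 + 60.816×4.94 = 264.25 + 206.85 + 300.43 = 771.53 W.
Ideal ⇒ P_in = P_out, so I_in = P_out/V_in = 771.53/220 = 3.51 A.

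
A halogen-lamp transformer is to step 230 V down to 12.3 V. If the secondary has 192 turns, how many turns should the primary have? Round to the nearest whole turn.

N_p = 3590 turns

N_p/N_s = V_p/V_s, so N_p = 192 × 230/12.3 = 3590.2 ≈ 3590 turns.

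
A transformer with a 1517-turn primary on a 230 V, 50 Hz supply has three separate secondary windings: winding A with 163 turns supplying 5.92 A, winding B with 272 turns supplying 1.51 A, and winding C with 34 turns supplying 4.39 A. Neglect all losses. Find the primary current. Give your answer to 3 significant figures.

I_p ≈ 1.01 A

V_A = 230 × 163/1517 = 24.713 V; V_B = 230 × 272/1517 = 41.239 V; V_C = 230 × 34/1517 = 5.1549 V.
P_out = V_A I_A + V_B I_B + V_C I_C = 24.713×5.92 + 41.239×1.51 + 5.1549×4.39 = 146.30 + 62.271 + 22.630 = 231.20 W.
Ideal ⇒ P_in = P_out, so I_p = P_out/V_p = 231.20/230 = 1.01 A.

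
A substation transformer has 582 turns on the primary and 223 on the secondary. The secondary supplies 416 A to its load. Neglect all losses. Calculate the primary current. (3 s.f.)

I_p ≈ 159 A

For an ideal transformer I_p/I_s = N_s/N_p, so I_p = 416 × 223/582 = 159 A.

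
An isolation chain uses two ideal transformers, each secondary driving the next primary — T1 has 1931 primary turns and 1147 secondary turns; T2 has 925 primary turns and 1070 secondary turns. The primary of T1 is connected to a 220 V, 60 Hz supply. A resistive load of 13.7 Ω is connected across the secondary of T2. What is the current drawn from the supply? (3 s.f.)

I_supply ≈ 7.58 A

Secondary of T1: V = 220.00 × 1147/1931 = 130.68 V.
Secondary of T2: V = 130.68 × 1070/925 = 151.16 V.
I_load = 151.16/13.7 = 11.034 A, so P_out = 151.16 × 11.034 = 1667.9 W.
All ideal ⇒ P_in = P_out, so I_supply = 1667.9/220 = 7.58 A.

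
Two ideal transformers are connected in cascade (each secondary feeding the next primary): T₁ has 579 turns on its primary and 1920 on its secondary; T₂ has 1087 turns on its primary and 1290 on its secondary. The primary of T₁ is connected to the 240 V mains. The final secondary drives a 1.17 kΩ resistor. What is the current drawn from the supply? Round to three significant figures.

Secondary of T₁: V = 240.00 × 1920/579 = 795.85 V.
Secondary of T₂: V = 795.85 × 1290/1087 = 944.48 V.
I_load = 944.48/1170 = 0.80725 A, so P_out = 944.48 × 0.80725 = 762.43 W.
All ideal ⇒ P_in = P_out, so I_supply = 762.43/240 = 3.18 A.

I_supply ≈ 3.18 A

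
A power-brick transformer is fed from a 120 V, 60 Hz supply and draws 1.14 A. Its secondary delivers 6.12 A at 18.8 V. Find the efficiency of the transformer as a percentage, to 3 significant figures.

P_in = 120 × 1.14 = 136.800 W.
P_out = 18.8 × 6.12 = 115.056 W.
η = P_out/P_in = 115.056/136.800 = 0.841.

η ≈ 84.1%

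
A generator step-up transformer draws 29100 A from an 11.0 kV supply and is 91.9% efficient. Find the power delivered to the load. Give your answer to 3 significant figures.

P_out ≈ 2.94×10^8 W

P_in = V_p I_p = 11000 × 29100 = 3.2010×10^8 W.
P_out = η P_in = 0.919 × 3.2010×10^8 = 2.94×10^8 W.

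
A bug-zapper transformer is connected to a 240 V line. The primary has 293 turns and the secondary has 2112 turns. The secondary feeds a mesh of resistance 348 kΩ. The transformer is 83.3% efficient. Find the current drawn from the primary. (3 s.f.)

I_p ≈ 0.0430 A

V_s = 240 × 2112/293 = 1730.0 V.
I_s = V_s/R = 1730.0/348000 = 0.0049712 A.
P_out = V_s I_s = 1730.0 × 0.0049712 = 8.5999 W.
P_in = P_out/η = 8.5999/0.833 = 10.324 W.
I_p = P_in/V_p = 10.324/240 = 0.0430 A.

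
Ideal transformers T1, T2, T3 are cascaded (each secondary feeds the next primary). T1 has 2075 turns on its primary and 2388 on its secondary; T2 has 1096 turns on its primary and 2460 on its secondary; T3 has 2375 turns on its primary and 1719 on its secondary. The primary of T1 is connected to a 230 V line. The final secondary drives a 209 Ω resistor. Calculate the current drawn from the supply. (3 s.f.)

Secondary of T1: V = 230.00 × 2388/2075 = 264.69 V.
Secondary of T2: V = 264.69 × 2460/1096 = 594.11 V.
Secondary of T3: V = 594.11 × 1719/2375 = 430.01 V.
I_load = 430.01/209 = 2.0575 A, so P_out = 430.01 × 2.0575 = 884.74 W.
All ideal ⇒ P_in = P_out, so I_supply = 884.74/230 = 3.85 A.

I_supply ≈ 3.85 A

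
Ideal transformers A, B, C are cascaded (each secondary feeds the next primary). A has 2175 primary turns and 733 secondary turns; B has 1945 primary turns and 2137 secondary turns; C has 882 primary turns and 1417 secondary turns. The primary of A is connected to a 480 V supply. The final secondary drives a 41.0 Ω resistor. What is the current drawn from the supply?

After A: V = 480.00 × 733/2175 = 161.77 V.
After B: V = 161.77 × 2137/1945 = 177.73 V.
After C: V = 177.73 × 1417/882 = 285.54 V.
I_load = 285.54/41.0 = 6.9645 A, so P_out = 285.54 × 6.9645 = 1988.7 W.
All ideal ⇒ P_in = P_out, so I_supply = 1988.7/480 = 4.14 A.

I_supply ≈ 4.14 A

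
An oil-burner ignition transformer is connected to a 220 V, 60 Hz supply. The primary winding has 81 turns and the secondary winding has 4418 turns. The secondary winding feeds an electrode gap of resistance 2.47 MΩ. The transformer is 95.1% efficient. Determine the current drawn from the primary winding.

V_s = 220 × 4418/81 = 12000 V.
I_s = V_s/R = 12000/(2.47×10^6) = 0.0048581 A.
P_out = V_s I_s = 12000 × 0.0048581 = 58.295 W.
P_in = P_out/η = 58.295/0.951 = 61.298 W.
I_p = P_in/V_p = 61.298/220 = 0.279 A.

I_p ≈ 0.279 A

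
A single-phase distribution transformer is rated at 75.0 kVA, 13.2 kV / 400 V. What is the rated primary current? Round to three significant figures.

I_p = S/V_p = 75000/13200 = 5.68 A.

I_p ≈ 5.68 A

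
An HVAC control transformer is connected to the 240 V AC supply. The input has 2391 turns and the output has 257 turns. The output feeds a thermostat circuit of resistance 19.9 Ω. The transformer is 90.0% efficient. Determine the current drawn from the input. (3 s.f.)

V_out = 240 × 257/2391 = 25.797 V.
I_out = V_out/R = 25.797/19.9 = 1.2963 A.
P_out = V_out I_out = 25.797 × 1.2963 = 33.441 W.
P_in = P_out/η = 33.441/0.900 = 37.156 W.
I_in = P_in/V_in = 37.156/240 = 0.155 A.

I_in ≈ 0.155 A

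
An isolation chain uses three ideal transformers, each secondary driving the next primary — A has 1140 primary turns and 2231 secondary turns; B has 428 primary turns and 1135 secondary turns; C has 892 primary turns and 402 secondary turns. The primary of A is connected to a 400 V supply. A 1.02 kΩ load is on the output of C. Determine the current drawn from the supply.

I_supply ≈ 2.15 A

Secondary of A: V = 400.00 × 2231/1140 = 782.81 V.
Secondary of B: V = 782.81 × 1135/428 = 2075.9 V.
Secondary of C: V = 2075.9 × 402/892 = 935.55 V.
I_load = 935.55/1020 = 0.91721 A, so P_out = 935.55 × 0.91721 = 858.10 W.
All ideal ⇒ P_in = P_out, so I_supply = 858.10/400 = 2.15 A.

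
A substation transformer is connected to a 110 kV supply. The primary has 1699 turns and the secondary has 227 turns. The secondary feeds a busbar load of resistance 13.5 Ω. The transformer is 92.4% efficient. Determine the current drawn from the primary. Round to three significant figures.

I_p ≈ 157 A

V_s = 110000 × 227/1699 = 14697 V.
I_s = V_s/R = 14697/13.5 = 1088.7 A.
P_out = V_s I_s = 14697 × 1088.7 = 1.6000×10^7 W.
P_in = P_out/η = 1.6000×10^7/0.924 = 1.7316×10^7 W.
I_p = P_in/V_p = 1.7316×10^7/110000 = 157 A.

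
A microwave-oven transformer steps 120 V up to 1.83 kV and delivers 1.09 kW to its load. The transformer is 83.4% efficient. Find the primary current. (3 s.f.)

I_p ≈ 10.9 A

P_in = P_out/η = 1090/0.834 = 1307.0 W.
I_p = P_in/V_p = 1307.0/120 = 10.9 A.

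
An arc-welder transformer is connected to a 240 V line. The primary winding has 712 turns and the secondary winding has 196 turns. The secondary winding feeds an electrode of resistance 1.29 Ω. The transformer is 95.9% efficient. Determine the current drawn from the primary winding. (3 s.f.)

I_p ≈ 14.7 A

V_s = 240 × 196/712 = 66.067 V.
I_s = V_s/R = 66.067/1.29 = 51.215 A.
P_out = V_s I_s = 66.067 × 51.215 = 3383.6 W.
P_in = P_out/η = 3383.6/0.959 = 3528.3 W.
I_p = P_in/V_p = 3528.3/240 = 14.7 A.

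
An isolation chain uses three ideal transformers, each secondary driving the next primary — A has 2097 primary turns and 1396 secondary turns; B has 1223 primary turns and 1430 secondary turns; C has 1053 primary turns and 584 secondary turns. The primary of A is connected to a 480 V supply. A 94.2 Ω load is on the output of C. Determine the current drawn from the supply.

I_supply ≈ 0.950 A

Secondary of A: V = 480.00 × 1396/2097 = 319.54 V.
Secondary of B: V = 319.54 × 1430/1223 = 373.63 V.
Secondary of C: V = 373.63 × 584/1053 = 207.22 V.
I_load = 207.22/94.2 = 2.1997 A, so P_out = 207.22 × 2.1997 = 455.82 W.
All ideal ⇒ P_in = P_out, so I_supply = 455.82/480 = 0.950 A.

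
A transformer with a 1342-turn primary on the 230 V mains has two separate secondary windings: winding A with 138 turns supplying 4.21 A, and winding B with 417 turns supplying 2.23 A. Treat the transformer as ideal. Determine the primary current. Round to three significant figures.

V_A = 230 × 138/1342 = 23.651 V; V_B = 230 × 417/1342 = 71.468 V.
P_out = V_A I_A + V_B I_B = 23.651×4.21 + 71.468×2.23 = 99.572 + 159.37 = 258.95 W.
Ideal ⇒ P_in = P_out, so I_p = P_out/V_p = 258.95/230 = 1.13 A.

I_p ≈ 1.13 A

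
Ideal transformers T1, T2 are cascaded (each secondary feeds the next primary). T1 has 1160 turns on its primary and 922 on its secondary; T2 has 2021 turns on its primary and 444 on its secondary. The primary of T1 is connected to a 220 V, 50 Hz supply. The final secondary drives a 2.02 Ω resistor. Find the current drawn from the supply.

After T1: V = 220.00 × 922/1160 = 174.86 V.
After T2: V = 174.86 × 444/2021 = 38.416 V.
I_load = 38.416/2.02 = 19.018 A, so P_out = 38.416 × 19.018 = 730.59 W.
All ideal ⇒ P_in = P_out, so I_supply = 730.59/220 = 3.32 A.

I_supply ≈ 3.32 A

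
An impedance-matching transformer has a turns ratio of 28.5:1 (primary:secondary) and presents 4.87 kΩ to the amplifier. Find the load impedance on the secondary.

Z_s = Z_p/(N_p/N_s)² = 4870/28.5² = 6.00 Ω.

Z_s ≈ 6.00 Ω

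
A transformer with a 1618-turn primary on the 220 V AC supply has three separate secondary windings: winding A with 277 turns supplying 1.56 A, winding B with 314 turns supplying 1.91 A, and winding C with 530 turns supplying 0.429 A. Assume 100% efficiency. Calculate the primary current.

I_p ≈ 0.778 A

V_A = 220 × 277/1618 = 37.664 V; V_B = 220 × 314/1618 = 42.695 V; V_C = 220 × 530/1618 = 72.064 V.
P_out = V_A I_A + V_B I_B + V_C I_C = 37.664×1.56 + 42.695×1.91 + 72.064×0.429 = 58.756 + 81.547 + 30.916 = 171.22 W.
Ideal ⇒ P_in = P_out, so I_p = P_out/V_p = 171.22/220 = 0.778 A.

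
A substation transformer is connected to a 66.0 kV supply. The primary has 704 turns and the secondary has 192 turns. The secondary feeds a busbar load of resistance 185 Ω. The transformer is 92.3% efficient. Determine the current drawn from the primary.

I_p ≈ 28.7 A

V_s = 66000 × 192/704 = 18000 V.
I_s = V_s/R = 18000/185 = 97.297 A.
P_out = V_s I_s = 18000 × 97.297 = 1.7514×10^6 W.
P_in = P_out/η = 1.7514×10^6/0.923 = 1.8975×10^6 W.
I_p = P_in/V_p = 1.8975×10^6/66000 = 28.7 A.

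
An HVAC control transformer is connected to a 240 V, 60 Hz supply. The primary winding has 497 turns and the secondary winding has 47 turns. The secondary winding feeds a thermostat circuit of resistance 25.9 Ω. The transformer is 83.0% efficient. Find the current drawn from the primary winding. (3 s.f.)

I_p ≈ 0.0998 A

V_s = 240 × 47/497 = 22.696 V.
I_s = V_s/R = 22.696/25.9 = 0.87630 A.
P_out = V_s I_s = 22.696 × 0.87630 = 19.889 W.
P_in = P_out/η = 19.889/0.830 = 23.962 W.
I_p = P_in/V_p = 23.962/240 = 0.0998 A.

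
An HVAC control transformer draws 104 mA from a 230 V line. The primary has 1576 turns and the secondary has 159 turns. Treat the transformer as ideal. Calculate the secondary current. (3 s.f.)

I_s/I_p = N_p/N_s, so I_s = 0.104 × 1576/159 = 1.03 A.

I_s ≈ 1.03 A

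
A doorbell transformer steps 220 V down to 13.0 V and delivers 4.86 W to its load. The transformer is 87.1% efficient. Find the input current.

I_in ≈ 0.0254 A

P_in = P_out/η = 4.86/0.871 = 5.5798 W.
I_in = P_in/V_in = 5.5798/220 = 0.0254 A.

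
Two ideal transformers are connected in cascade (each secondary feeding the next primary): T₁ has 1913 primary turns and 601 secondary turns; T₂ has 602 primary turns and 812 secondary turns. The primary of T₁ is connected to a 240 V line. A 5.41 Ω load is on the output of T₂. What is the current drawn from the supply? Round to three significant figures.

I_supply ≈ 7.97 A

After T₁: V = 240.00 × 601/1913 = 75.400 V.
After T₂: V = 75.400 × 812/602 = 101.70 V.
I_load = 101.70/5.41 = 18.799 A, so P_out = 101.70 × 18.799 = 1911.9 W.
All ideal ⇒ P_in = P_out, so I_supply = 1911.9/240 = 7.97 A.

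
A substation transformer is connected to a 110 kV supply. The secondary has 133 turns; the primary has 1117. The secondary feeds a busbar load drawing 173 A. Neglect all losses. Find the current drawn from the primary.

I_p ≈ 20.6 A

For an ideal transformer I_p N_p = I_s N_s, so I_p = 173 × 133/1117 = 20.6 A.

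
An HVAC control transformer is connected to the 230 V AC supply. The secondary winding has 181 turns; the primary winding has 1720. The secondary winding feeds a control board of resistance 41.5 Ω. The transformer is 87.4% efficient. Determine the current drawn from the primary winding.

V_s = 230 × 181/1720 = 24.203 V.
I_s = V_s/R = 24.203/41.5 = 0.58322 A.
P_out = V_s I_s = 24.203 × 0.58322 = 14.116 W.
P_in = P_out/η = 14.116/0.874 = 16.151 W.
I_p = P_in/V_p = 16.151/230 = 0.0702 A.

I_p ≈ 0.0702 A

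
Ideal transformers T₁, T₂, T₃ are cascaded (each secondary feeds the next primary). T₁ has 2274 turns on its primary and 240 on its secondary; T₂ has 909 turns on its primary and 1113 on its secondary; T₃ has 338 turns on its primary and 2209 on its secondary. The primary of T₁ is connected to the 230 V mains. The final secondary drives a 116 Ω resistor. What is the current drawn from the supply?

After T₁: V = 230.00 × 240/2274 = 24.274 V.
After T₂: V = 24.274 × 1113/909 = 29.722 V.
After T₃: V = 29.722 × 2209/338 = 194.25 V.
I_load = 194.25/116 = 1.6746 A, so P_out = 194.25 × 1.6746 = 325.28 W.
All ideal ⇒ P_in = P_out, so I_supply = 325.28/230 = 1.41 A.

I_supply ≈ 1.41 A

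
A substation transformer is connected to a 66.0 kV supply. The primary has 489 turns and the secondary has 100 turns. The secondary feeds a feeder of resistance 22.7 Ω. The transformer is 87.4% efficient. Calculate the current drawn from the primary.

V_s = 66000 × 100/489 = 13497 V.
I_s = V_s/R = 13497/22.7 = 594.58 A.
P_out = V_s I_s = 13497 × 594.58 = 8.0250×10^6 W.
P_in = P_out/η = 8.0250×10^6/0.874 = 9.1819×10^6 W.
I_p = P_in/V_p = 9.1819×10^6/66000 = 139 A.

I_p ≈ 139 A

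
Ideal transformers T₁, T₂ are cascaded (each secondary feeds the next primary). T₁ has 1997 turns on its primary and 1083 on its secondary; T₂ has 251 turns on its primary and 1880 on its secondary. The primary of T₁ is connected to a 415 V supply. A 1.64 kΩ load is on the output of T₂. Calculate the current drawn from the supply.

Secondary of T₁: V = 415.00 × 1083/1997 = 225.06 V.
Secondary of T₂: V = 225.06 × 1880/251 = 1685.7 V.
I_load = 1685.7/1640 = 1.0279 A, so P_out = 1685.7 × 1.0279 = 1732.7 W.
All ideal ⇒ P_in = P_out, so I_supply = 1732.7/415 = 4.18 A.

I_supply ≈ 4.18 A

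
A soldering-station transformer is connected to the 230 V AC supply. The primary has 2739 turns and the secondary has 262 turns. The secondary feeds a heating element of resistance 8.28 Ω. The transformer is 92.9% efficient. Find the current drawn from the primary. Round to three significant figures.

I_p ≈ 0.274 A

V_s = 230 × 262/2739 = 22.001 V.
I_s = V_s/R = 22.001/8.28 = 2.6571 A.
P_out = V_s I_s = 22.001 × 2.6571 = 58.458 W.
P_in = P_out/η = 58.458/0.929 = 62.926 W.
I_p = P_in/V_p = 62.926/230 = 0.274 A.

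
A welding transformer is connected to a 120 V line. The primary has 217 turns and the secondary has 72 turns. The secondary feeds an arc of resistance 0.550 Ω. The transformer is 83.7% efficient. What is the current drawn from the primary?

V_s = 120 × 72/217 = 39.816 V.
I_s = V_s/R = 39.816/0.550 = 72.392 A.
P_out = V_s I_s = 39.816 × 72.392 = 2882.3 W.
P_in = P_out/η = 2882.3/0.837 = 3443.7 W.
I_p = P_in/V_p = 3443.7/120 = 28.7 A.

I_p ≈ 28.7 A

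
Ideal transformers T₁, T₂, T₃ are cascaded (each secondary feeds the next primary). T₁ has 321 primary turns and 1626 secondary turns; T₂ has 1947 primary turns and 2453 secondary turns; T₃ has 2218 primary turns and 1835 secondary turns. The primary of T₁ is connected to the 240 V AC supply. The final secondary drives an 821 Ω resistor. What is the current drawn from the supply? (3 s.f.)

I_supply ≈ 8.15 A

Secondary of T₁: V = 240.00 × 1626/321 = 1215.7 V.
Secondary of T₂: V = 1215.7 × 2453/1947 = 1531.6 V.
Secondary of T₃: V = 1531.6 × 1835/2218 = 1267.2 V.
I_load = 1267.2/821 = 1.5434 A, so P_out = 1267.2 × 1.5434 = 1955.8 W.
All ideal ⇒ P_in = P_out, so I_supply = 1955.8/240 = 8.15 A.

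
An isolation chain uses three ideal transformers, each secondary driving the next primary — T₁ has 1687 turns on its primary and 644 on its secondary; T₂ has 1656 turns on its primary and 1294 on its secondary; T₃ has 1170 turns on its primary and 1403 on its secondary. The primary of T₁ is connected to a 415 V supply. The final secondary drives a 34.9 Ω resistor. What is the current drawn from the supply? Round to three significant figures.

Secondary of T₁: V = 415.00 × 644/1687 = 158.42 V.
Secondary of T₂: V = 158.42 × 1294/1656 = 123.79 V.
Secondary of T₃: V = 123.79 × 1403/1170 = 148.44 V.
I_load = 148.44/34.9 = 4.2534 A, so P_out = 148.44 × 4.2534 = 631.40 W.
All ideal ⇒ P_in = P_out, so I_supply = 631.40/415 = 1.52 A.

I_supply ≈ 1.52 A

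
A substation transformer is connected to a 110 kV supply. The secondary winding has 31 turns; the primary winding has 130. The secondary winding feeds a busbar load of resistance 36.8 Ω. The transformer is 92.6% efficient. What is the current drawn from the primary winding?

V_s = 110000 × 31/130 = 26231 V.
I_s = V_s/R = 26231/36.8 = 712.79 A.
P_out = V_s I_s = 26231 × 712.79 = 1.8697×10^7 W.
P_in = P_out/η = 1.8697×10^7/0.926 = 2.0191×10^7 W.
I_p = P_in/V_p = 2.0191×10^7/110000 = 184 A.

I_p ≈ 184 A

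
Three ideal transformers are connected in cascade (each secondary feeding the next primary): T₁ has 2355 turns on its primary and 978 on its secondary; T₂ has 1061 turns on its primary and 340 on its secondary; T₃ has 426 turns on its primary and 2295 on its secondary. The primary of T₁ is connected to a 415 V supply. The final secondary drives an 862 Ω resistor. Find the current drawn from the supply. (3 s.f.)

I_supply ≈ 0.247 A

Secondary of T₁: V = 415.00 × 978/2355 = 172.34 V.
Secondary of T₂: V = 172.34 × 340/1061 = 55.228 V.
Secondary of T₃: V = 55.228 × 2295/426 = 297.53 V.
I_load = 297.53/862 = 0.34516 A, so P_out = 297.53 × 0.34516 = 102.70 W.
All ideal ⇒ P_in = P_out, so I_supply = 102.70/415 = 0.247 A.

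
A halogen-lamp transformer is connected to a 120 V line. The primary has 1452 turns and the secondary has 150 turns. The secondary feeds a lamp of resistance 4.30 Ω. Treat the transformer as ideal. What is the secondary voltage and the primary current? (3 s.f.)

V_s = V_p × N_s/N_p = 120 × 150/1452 = 12.397 V.
I_s = V_s/R = 12.397/4.30 = 2.8830 A.
I_p = I_s × N_s/N_p = 2.8830 × 150/1452 = 0.298 A.

V_s ≈ 12.4 V, I_p ≈ 0.298 A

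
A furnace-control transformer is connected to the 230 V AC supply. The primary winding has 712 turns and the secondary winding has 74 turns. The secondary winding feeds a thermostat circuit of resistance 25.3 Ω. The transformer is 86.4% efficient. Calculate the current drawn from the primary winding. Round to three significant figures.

V_s = 230 × 74/712 = 23.904 V.
I_s = V_s/R = 23.904/25.3 = 0.94484 A.
P_out = V_s I_s = 23.904 × 0.94484 = 22.586 W.
P_in = P_out/η = 22.586/0.864 = 26.141 W.
I_p = P_in/V_p = 26.141/230 = 0.114 A.

I_p ≈ 0.114 A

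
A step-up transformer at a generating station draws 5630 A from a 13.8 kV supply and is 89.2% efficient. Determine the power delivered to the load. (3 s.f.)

P_in = V_p I_p = 13800 × 5630 = 7.7694×10^7 W.
P_out = η P_in = 0.892 × 7.7694×10^7 = 6.93×10^7 W.

P_out ≈ 6.93×10^7 W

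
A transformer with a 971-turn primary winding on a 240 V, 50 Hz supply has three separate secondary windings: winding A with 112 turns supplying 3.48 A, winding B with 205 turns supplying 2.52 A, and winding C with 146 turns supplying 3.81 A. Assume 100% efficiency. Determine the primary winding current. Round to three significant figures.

V_A = 240 × 112/971 = 27.683 V; V_B = 240 × 205/971 = 50.669 V; V_C = 240 × 146/971 = 36.087 V.
P_out = V_A I_A + V_B I_B + V_C I_C = 27.683×3.48 + 50.669×2.52 + 36.087×3.81 = 96.336 + 127.69 + 137.49 = 361.51 W.
Ideal ⇒ P_in = P_out, so I_p = P_out/V_p = 361.51/240 = 1.51 A.

I_p ≈ 1.51 A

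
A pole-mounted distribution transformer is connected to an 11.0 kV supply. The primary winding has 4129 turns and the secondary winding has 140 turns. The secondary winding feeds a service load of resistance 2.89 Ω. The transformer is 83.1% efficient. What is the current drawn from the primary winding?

I_p ≈ 5.27 A

V_s = 11000 × 140/4129 = 372.97 V.
I_s = V_s/R = 372.97/2.89 = 129.06 A.
P_out = V_s I_s = 372.97 × 129.06 = 48134 W.
P_in = P_out/η = 48134/0.831 = 57923 W.
I_p = P_in/V_p = 57923/11000 = 5.27 A.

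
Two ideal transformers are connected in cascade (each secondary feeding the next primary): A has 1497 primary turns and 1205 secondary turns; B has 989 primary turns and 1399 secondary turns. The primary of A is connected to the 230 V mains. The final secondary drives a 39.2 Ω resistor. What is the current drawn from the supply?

I_supply ≈ 7.61 A

Secondary of A: V = 230.00 × 1205/1497 = 185.14 V.
Secondary of B: V = 185.14 × 1399/989 = 261.89 V.
I_load = 261.89/39.2 = 6.6808 A, so P_out = 261.89 × 6.6808 = 1749.6 W.
All ideal ⇒ P_in = P_out, so I_supply = 1749.6/230 = 7.61 A.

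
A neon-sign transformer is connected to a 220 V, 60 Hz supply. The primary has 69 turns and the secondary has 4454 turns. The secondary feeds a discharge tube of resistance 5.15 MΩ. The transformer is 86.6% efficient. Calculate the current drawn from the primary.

I_p ≈ 0.206 A

V_s = 220 × 4454/69 = 14201 V.
I_s = V_s/R = 14201/(5.15×10^6) = 0.0027575 A.
P_out = V_s I_s = 14201 × 0.0027575 = 39.160 W.
P_in = P_out/η = 39.160/0.866 = 45.219 W.
I_p = P_in/V_p = 45.219/220 = 0.206 A.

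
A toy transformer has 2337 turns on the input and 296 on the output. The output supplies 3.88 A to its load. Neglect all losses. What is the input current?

For an ideal transformer I_in/I_out = N_out/N_in, so I_in = 3.88 × 296/2337 = 0.491 A.

I_in ≈ 0.491 A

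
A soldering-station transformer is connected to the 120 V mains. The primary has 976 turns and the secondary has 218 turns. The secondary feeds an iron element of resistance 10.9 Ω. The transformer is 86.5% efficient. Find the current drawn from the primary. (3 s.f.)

V_s = 120 × 218/976 = 26.803 V.
I_s = V_s/R = 26.803/10.9 = 2.4590 A.
P_out = V_s I_s = 26.803 × 2.4590 = 65.910 W.
P_in = P_out/η = 65.910/0.865 = 76.196 W.
I_p = P_in/V_p = 76.196/120 = 0.635 A.

I_p ≈ 0.635 A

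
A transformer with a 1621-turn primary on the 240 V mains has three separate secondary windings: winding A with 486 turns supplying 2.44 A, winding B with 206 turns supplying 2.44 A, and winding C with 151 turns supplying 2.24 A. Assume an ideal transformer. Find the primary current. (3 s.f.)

I_p ≈ 1.25 A

V_A = 240 × 486/1621 = 71.956 V; V_B = 240 × 206/1621 = 30.500 V; V_C = 240 × 151/1621 = 22.357 V.
P_out = V_A I_A + V_B I_B + V_C I_C = 71.956×2.44 + 30.500×2.44 + 22.357×2.24 = 175.57 + 74.419 + 50.079 = 300.07 W.
Ideal ⇒ P_in = P_out, so I_p = P_out/V_p = 300.07/240 = 1.25 A.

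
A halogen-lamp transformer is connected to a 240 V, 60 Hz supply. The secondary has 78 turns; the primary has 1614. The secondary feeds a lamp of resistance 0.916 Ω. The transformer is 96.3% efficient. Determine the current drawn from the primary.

V_s = 240 × 78/1614 = 11.599 V.
I_s = V_s/R = 11.599/0.916 = 12.662 A.
P_out = V_s I_s = 11.599 × 12.662 = 146.86 W.
P_in = P_out/η = 146.86/0.963 = 152.50 W.
I_p = P_in/V_p = 152.50/240 = 0.635 A.

I_p ≈ 0.635 A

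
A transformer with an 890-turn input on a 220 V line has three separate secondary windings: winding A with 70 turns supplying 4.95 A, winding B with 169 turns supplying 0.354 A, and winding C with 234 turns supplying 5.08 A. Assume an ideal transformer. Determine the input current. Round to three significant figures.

V_A = 220 × 70/890 = 17.303 V; V_B = 220 × 169/890 = 41.775 V; V_C = 220 × 234/890 = 57.843 V.
P_out = V_A I_A + V_B I_B + V_C I_C = 17.303×4.95 + 41.775×0.354 + 57.843×5.08 = 85.652 + 14.788 + 293.84 = 394.28 W.
Ideal ⇒ P_in = P_out, so I_in = P_out/V_in = 394.28/220 = 1.79 A.

I_in ≈ 1.79 A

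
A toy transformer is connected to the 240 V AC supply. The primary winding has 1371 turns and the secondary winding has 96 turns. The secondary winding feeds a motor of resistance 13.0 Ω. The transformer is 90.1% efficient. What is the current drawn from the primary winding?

I_p ≈ 0.100 A

V_s = 240 × 96/1371 = 16.805 V.
I_s = V_s/R = 16.805/13.0 = 1.2927 A.
P_out = V_s I_s = 16.805 × 1.2927 = 21.724 W.
P_in = P_out/η = 21.724/0.901 = 24.111 W.
I_p = P_in/V_p = 24.111/240 = 0.100 A.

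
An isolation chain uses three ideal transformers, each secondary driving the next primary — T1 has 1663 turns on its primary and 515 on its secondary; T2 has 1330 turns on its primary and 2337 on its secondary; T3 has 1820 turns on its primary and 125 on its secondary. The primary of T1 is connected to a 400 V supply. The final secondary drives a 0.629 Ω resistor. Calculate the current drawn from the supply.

After T1: V = 400.00 × 515/1663 = 123.87 V.
After T2: V = 123.87 × 2337/1330 = 217.66 V.
After T3: V = 217.66 × 125/1820 = 14.949 V.
I_load = 14.949/0.629 = 23.767 A, so P_out = 14.949 × 23.767 = 355.30 W.
All ideal ⇒ P_in = P_out, so I_supply = 355.30/400 = 0.888 A.

I_supply ≈ 0.888 A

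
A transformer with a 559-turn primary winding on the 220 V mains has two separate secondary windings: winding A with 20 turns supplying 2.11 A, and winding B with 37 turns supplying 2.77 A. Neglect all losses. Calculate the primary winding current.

V_A = 220 × 20/559 = 7.8712 V; V_B = 220 × 37/559 = 14.562 V.
P_out = V_A I_A + V_B I_B = 7.8712×2.11 + 14.562×2.77 = 16.608 + 40.336 = 56.944 W.
Ideal ⇒ P_in = P_out, so I_p = P_out/V_p = 56.944/220 = 0.259 A.

I_p ≈ 0.259 A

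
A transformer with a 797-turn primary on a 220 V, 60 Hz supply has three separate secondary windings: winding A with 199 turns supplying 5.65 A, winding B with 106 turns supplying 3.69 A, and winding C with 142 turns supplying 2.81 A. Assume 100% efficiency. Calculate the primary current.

I_p ≈ 2.40 A

V_A = 220 × 199/797 = 54.931 V; V_B = 220 × 106/797 = 29.260 V; V_C = 220 × 142/797 = 39.197 V.
P_out = V_A I_A + V_B I_B + V_C I_C = 54.931×5.65 + 29.260×3.69 + 39.197×2.81 = 310.36 + 107.97 + 110.14 = 528.47 W.
Ideal ⇒ P_in = P_out, so I_p = P_out/V_p = 528.47/220 = 2.40 A.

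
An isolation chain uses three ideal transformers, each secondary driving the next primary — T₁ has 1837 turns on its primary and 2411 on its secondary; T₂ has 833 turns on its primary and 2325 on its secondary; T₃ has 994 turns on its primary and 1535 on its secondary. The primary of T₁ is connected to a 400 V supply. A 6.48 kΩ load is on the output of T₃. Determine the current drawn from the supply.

Secondary of T₁: V = 400.00 × 2411/1837 = 524.99 V.
Secondary of T₂: V = 524.99 × 2325/833 = 1465.3 V.
Secondary of T₃: V = 1465.3 × 1535/994 = 2262.8 V.
I_load = 2262.8/6480 = 0.34920 A, so P_out = 2262.8 × 0.34920 = 790.17 W.
All ideal ⇒ P_in = P_out, so I_supply = 790.17/400 = 1.98 A.

I_supply ≈ 1.98 A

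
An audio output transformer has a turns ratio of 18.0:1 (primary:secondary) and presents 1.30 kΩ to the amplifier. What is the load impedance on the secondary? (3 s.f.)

Z_s ≈ 4.01 Ω

Z_s = Z_p/(N_p/N_s)² = 1300/18.0² = 4.01 Ω.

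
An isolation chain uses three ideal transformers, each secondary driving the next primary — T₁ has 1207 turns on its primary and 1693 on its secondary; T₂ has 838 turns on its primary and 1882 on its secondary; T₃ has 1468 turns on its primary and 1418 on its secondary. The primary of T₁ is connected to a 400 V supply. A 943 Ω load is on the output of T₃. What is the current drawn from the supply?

I_supply ≈ 3.93 A

After T₁: V = 400.00 × 1693/1207 = 561.06 V.
After T₂: V = 561.06 × 1882/838 = 1260.0 V.
After T₃: V = 1260.0 × 1418/1468 = 1217.1 V.
I_load = 1217.1/943 = 1.2907 A, so P_out = 1217.1 × 1.2907 = 1570.9 W.
All ideal ⇒ P_in = P_out, so I_supply = 1570.9/400 = 3.93 A.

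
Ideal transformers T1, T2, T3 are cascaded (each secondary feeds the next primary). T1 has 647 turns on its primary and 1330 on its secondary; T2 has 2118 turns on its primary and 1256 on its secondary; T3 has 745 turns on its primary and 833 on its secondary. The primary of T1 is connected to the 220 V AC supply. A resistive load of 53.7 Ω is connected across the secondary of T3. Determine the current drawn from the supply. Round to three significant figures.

I_supply ≈ 7.61 A

Secondary of T1: V = 220.00 × 1330/647 = 452.24 V.
Secondary of T2: V = 452.24 × 1256/2118 = 268.18 V.
Secondary of T3: V = 268.18 × 833/745 = 299.86 V.
I_load = 299.86/53.7 = 5.5840 A, so P_out = 299.86 × 5.5840 = 1674.4 W.
All ideal ⇒ P_in = P_out, so I_supply = 1674.4/220 = 7.61 A.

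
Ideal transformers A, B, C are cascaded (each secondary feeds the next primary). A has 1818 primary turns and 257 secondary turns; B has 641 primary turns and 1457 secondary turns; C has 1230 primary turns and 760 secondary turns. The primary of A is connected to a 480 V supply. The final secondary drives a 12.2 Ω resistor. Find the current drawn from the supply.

Secondary of A: V = 480.00 × 257/1818 = 67.855 V.
Secondary of B: V = 67.855 × 1457/641 = 154.23 V.
Secondary of C: V = 154.23 × 760/1230 = 95.299 V.
I_load = 95.299/12.2 = 7.8114 A, so P_out = 95.299 × 7.8114 = 744.43 W.
All ideal ⇒ P_in = P_out, so I_supply = 744.43/480 = 1.55 A.

I_supply ≈ 1.55 A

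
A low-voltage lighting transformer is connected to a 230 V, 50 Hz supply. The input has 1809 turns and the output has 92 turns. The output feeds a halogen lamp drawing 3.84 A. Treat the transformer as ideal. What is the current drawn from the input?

For an ideal transformer I_in N_in = I_out N_out, so I_in = 3.84 × 92/1809 = 0.195 A.

I_in ≈ 0.195 A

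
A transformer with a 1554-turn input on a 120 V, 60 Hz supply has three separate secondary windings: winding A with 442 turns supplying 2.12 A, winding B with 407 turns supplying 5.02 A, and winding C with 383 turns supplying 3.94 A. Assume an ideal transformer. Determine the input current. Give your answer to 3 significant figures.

I_in ≈ 2.89 A

V_A = 120 × 442/1554 = 34.131 V; V_B = 120 × 407/1554 = 31.429 V; V_C = 120 × 383/1554 = 29.575 V.
P_out = V_A I_A + V_B I_B + V_C I_C = 34.131×2.12 + 31.429×5.02 + 29.575×3.94 = 72.358 + 157.77 + 116.53 = 346.66 W.
Ideal ⇒ P_in = P_out, so I_in = P_out/V_in = 346.66/120 = 2.89 A.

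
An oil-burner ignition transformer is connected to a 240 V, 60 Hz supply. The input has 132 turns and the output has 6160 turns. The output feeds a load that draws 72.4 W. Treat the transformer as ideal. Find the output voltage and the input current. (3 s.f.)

V_out = V_in × N_out/N_in = 240 × 6160/132 = 11200 V.
I_out = P/V_out = 72.4/11200 = 0.0064643 A.
I_in = I_out × N_out/N_in = 0.0064643 × 6160/132 = 0.302 A.

V_out ≈ 11200 V, I_in ≈ 0.302 A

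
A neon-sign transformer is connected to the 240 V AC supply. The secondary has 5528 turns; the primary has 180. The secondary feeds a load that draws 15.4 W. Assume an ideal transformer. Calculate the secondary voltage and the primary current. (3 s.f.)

V_s = V_p × N_s/N_p = 240 × 5528/180 = 7370.7 V.
I_s = P/V_s = 15.4/7370.7 = 0.0020894 A.
I_p = I_s × N_s/N_p = 0.0020894 × 5528/180 = 0.0642 A.

V_s ≈ 7370 V, I_p ≈ 0.0642 A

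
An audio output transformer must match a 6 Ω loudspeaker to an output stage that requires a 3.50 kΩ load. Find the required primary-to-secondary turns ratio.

Z_p/Z_s = (N_p/N_s)², so N_p/N_s = √(3500/6) = √583 = 24.2.

N_p/N_s ≈ 24.2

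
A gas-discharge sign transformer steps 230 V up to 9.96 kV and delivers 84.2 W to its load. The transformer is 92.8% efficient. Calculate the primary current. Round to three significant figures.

P_in = P_out/η = 84.2/0.928 = 90.733 W.
I_p = P_in/V_p = 90.733/230 = 0.394 A.

I_p ≈ 0.394 A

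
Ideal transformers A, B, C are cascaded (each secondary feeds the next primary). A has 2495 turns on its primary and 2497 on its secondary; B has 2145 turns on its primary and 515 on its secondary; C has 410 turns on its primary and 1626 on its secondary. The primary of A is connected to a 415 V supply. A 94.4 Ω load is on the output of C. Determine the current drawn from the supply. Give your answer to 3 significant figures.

Secondary of A: V = 415.00 × 2497/2495 = 415.33 V.
Secondary of B: V = 415.33 × 515/2145 = 99.719 V.
Secondary of C: V = 99.719 × 1626/410 = 395.47 V.
I_load = 395.47/94.4 = 4.1893 A, so P_out = 395.47 × 4.1893 = 1656.7 W.
All ideal ⇒ P_in = P_out, so I_supply = 1656.7/415 = 3.99 A.

I_supply ≈ 3.99 A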